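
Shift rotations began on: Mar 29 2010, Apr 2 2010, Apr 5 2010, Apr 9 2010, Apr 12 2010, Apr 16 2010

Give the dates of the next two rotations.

Apr 19 2010, Apr 23 2010

Every event lands on a Monday or Friday (gaps cycle 4, 3, 4, 3, 4).
So the schedule is: every Monday and Friday.
Next Monday: Apr 19 2010.
The following Friday is Apr 23 2010.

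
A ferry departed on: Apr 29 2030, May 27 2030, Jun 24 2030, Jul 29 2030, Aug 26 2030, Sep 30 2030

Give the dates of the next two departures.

Oct 28 2030, Nov 25 2030

These are Mondays with 28, 28, 35, 28, 35-day gaps.
Each is the final Monday of its month — Apr 29 2030 is past the 28th, so '4th Monday' doesn't fit.
Last Monday of October 2030: Oct 28 2030.
November 2030 ends with Monday Nov 25 2030.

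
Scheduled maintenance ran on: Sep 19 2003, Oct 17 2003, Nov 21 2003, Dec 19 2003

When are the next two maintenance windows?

Jan 16 2004, Feb 20 2004

All dates are Fridays, 28, 35, 28 days apart.
Specifically, the 3rd Friday of each month.
January 2004 — 3rd Friday is Jan 16 2004.
3rd Friday of February 2004: Feb 20 2004.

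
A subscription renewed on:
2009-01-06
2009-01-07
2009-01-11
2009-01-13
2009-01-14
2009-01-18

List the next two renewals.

The gap pattern 1, 4, 2, 1, 4 repeats every 3 events.
These are the Tuesdays, Wednesdays and Sundays of each week.
The following Tuesday is 2009-01-20.
The following Wednesday is 2009-01-21.

2009-01-20, 2009-01-21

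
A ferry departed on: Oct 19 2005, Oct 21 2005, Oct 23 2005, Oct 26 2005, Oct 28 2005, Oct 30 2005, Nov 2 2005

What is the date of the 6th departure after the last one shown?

The gap pattern 2, 2, 3, 2, 2, 3 repeats every 3 events.
These are the Wednesdays, Fridays and Sundays of each week.
The following Friday is Nov 4 2005.
The following Sunday is Nov 6 2005.
Next Wednesday: Nov 9 2005.
The following Friday is Nov 11 2005.
The following Sunday is Nov 13 2005.
The following Wednesday is Nov 16 2005.

Nov 16 2005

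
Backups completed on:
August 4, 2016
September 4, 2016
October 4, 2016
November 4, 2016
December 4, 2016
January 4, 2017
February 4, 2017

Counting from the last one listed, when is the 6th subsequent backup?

Gaps: 31, 30, 31, 30, 31, 31 days — not constant. Every event is on the 4th of the month.
Pattern: the 4th of each month.
March 2017: March 4, 2017.
Next: April 2017 → April 4, 2017.
Next: May 2017 → May 4, 2017.
Next: June 2017 → June 4, 2017.
Next: July 2017 → July 4, 2017.
Next: August 2017 → August 4, 2017.

August 4, 2017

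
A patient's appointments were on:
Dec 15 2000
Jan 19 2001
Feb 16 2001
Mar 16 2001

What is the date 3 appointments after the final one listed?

These are Fridays at 28- or 35-day spacing (35, 28, 28).
The pattern: 3rd Friday of the month.
3rd Friday of April 2001: Apr 20 2001.
3rd Friday of May 2001: May 18 2001.
3rd Friday of June 2001: Jun 15 2001.

Jun 15 2001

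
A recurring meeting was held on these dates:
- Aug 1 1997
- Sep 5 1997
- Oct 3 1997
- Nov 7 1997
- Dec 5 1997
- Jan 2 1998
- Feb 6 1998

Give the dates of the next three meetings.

These are Fridays at 28- or 35-day spacing (35, 28, 35, 28, 28, 35).
The pattern: 1st Friday of the month.
1st Friday of March 1998: Mar 6 1998.
April 1998 — 1st Friday is Apr 3 1998.
1st Friday of May 1998: May 1 1998.

Mar 6 1998, Apr 3 1998, May 1 1998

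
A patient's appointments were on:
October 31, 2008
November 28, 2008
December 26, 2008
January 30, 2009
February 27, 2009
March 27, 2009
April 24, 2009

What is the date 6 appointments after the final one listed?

These are Fridays with 28, 28, 35, 28, 28, 28-day gaps.
Each is the final Friday of its month — October 31, 2008 is past the 28th, so '4th Friday' doesn't fit.
Last Friday of May 2009: May 29, 2009.
Last Friday of June 2009: June 26, 2009.
July 2009 ends with Friday July 31, 2009.
August 2009 ends with Friday August 28, 2009.
September 2009 ends with Friday September 25, 2009.
Last Friday of October 2009: October 30, 2009.

October 30, 2009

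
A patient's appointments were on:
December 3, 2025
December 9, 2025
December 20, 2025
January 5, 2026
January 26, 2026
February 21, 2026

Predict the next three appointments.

March 24, 2026; April 29, 2026; June 9, 2026

The spacing grows by 5 each time: 6, 11, 16, 21, 26 days.
Next gap: 31 days. February 21, 2026 + 31 days = March 24, 2026.
Next gap: 36 days. March 24, 2026 + 36 days = April 29, 2026.
Next gap: 41 days. April 29, 2026 + 41 days = June 9, 2026.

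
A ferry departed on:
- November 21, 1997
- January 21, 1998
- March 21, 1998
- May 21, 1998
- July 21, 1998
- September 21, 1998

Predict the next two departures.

Gaps: 61, 59, 61, 61, 62 days — not constant. Every event is on the 21st of the month.
Pattern: the 21st of every 2 months.
November 1998: November 21, 1998.
January 1999: January 21, 1999.

November 21, 1998; January 21, 1999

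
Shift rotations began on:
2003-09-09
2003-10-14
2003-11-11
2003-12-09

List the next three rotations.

2004-01-13, 2004-02-10, 2004-03-09

These are Tuesdays at 28- or 35-day spacing (35, 28, 28).
The pattern: 2nd Tuesday of the month.
2nd Tuesday of January 2004: 2004-01-13.
2nd Tuesday of February 2004: 2004-02-10.
March 2004 — 2nd Tuesday is 2004-03-09.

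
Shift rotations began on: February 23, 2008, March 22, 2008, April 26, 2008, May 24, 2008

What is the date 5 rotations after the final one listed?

October 25, 2008

All dates are Saturdays, 28, 35, 28 days apart.
Specifically, the 4th Saturday of each month.
June 2008 — 4th Saturday is June 28, 2008.
July 2008 — 4th Saturday is July 26, 2008.
4th Saturday of August 2008: August 23, 2008.
September 2008 — 4th Saturday is September 27, 2008.
4th Saturday of October 2008: October 25, 2008.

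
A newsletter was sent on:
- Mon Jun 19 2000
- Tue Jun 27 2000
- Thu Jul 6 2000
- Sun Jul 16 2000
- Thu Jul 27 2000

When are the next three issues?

Tue Aug 8 2000, Mon Aug 21 2000, Mon Sep 4 2000

Intervals are 8, 9, 10, 11 days — an arithmetic progression with common difference 1.
Next gap: 12 days. Thu Jul 27 2000 + 12 days = Tue Aug 8 2000.
Next gap: 13 days. Tue Aug 8 2000 + 13 days = Mon Aug 21 2000.
Next gap: 14 days. Mon Aug 21 2000 + 14 days = Mon Sep 4 2000.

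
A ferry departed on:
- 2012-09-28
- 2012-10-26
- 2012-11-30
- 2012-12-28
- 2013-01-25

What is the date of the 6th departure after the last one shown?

These are Fridays with 28, 35, 28, 28-day gaps.
Each is the final Friday of its month — 2012-11-30 is past the 28th, so '4th Friday' doesn't fit.
February 2013 ends with Friday 2013-02-22.
Last Friday of March 2013: 2013-03-29.
April 2013 ends with Friday 2013-04-26.
May 2013 ends with Friday 2013-05-31.
Last Friday of June 2013: 2013-06-28.
Last Friday of July 2013: 2013-07-26.

2013-07-26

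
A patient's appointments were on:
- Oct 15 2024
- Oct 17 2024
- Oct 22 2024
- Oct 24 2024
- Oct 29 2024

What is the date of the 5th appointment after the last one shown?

Nov 14 2024

Gaps: 2, 5, 2, 5 days — not constant, but cyclic with period 2.
The events fall on every Tuesday and Thursday.
Next Thursday: Oct 31 2024.
Next Tuesday: Nov 5 2024.
The following Thursday is Nov 7 2024.
The following Tuesday is Nov 12 2024.
The following Thursday is Nov 14 2024.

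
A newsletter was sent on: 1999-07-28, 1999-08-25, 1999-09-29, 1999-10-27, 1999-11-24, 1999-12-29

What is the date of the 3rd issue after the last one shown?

These are Wednesdays with 28, 35, 28, 28, 35-day gaps.
Each is the final Wednesday of its month — 1999-09-29 is past the 28th, so '4th Wednesday' doesn't fit.
Last Wednesday of January 2000: 2000-01-26.
Last Wednesday of February 2000: 2000-02-23.
Last Wednesday of March 2000: 2000-03-29.

2000-03-29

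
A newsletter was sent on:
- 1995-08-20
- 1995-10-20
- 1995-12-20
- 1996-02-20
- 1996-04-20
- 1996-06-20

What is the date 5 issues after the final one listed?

1997-04-20

Each date is the 20th; the gaps (61, 61, 62, 60, 61) track the month lengths.
The rule is the 20th of every 2 months.
Next: August 1996 → 1996-08-20.
Next: October 1996 → 1996-10-20.
December 1996: 1996-12-20.
Next: February 1997 → 1997-02-20.
Next: April 1997 → 1997-04-20.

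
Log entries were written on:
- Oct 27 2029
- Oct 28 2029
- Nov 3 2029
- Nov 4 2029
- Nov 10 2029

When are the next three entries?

Nov 11 2029, Nov 17 2029, Nov 18 2029

The gap pattern 1, 6, 1, 6 repeats every 2 events.
These are the Saturdays and Sundays of each week.
The following Sunday is Nov 11 2029.
Next Saturday: Nov 17 2029.
The following Sunday is Nov 18 2029.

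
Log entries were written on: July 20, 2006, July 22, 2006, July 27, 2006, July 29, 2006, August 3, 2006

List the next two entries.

Every event lands on a Thursday or Saturday (gaps cycle 2, 5, 2, 5).
So the schedule is: every Thursday and Saturday.
The following Saturday is August 5, 2006.
The following Thursday is August 10, 2006.

August 5, 2006; August 10, 2006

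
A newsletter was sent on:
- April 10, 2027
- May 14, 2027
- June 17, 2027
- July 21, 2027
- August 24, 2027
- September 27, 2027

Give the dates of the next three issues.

Every event comes 34 days after the last (34, 34, 34, 34, 34).
September 27, 2027 + 34 days = October 31, 2027.
October 31, 2027 + 34 days = December 4, 2027.
December 4, 2027 + 34 days = January 7, 2028.

October 31, 2027; December 4, 2027; January 7, 2028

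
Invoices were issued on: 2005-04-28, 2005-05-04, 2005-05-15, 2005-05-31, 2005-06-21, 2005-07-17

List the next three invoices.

2005-08-17, 2005-09-22, 2005-11-02

Gaps: 6, 11, 16, 21, 26 days — each gap is 5 larger than the previous one.
Next gap: 31 days. 2005-07-17 + 31 days = 2005-08-17.
Next gap: 36 days. 2005-08-17 + 36 days = 2005-09-22.
Next gap: 41 days. 2005-09-22 + 41 days = 2005-11-02.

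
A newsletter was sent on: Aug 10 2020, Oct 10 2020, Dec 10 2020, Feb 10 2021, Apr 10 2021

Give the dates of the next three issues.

The day-of-month is always 10 (61, 61, 62, 59 days between events).
So this recurs on the 10th of every 2 months.
Next: June 2021 → Jun 10 2021.
Next: August 2021 → Aug 10 2021.
October 2021: Oct 10 2021.

Jun 10 2021, Aug 10 2021, Oct 10 2021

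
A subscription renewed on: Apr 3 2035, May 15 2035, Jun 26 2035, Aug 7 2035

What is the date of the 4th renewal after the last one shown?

Jan 22 2036

The spacing is 42, 42, 42 days — always 42 days.
Aug 7 2035 + 42 days = Sep 18 2035.
Sep 18 2035 + 42 days = Oct 30 2035.
Oct 30 2035 + 42 days = Dec 11 2035.
Dec 11 2035 + 42 days = Jan 22 2036.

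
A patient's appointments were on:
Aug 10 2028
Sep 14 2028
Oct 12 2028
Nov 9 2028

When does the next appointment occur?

Gaps: 35, 28, 28 days — a mix of 28 and 35. Every date is a Thursday.
Each is the 2nd Thursday of its month.
2nd Thursday of December 2028: Dec 14 2028.

Dec 14 2028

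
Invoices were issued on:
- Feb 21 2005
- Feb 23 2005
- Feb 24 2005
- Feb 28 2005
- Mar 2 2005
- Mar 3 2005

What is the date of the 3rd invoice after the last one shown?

Mar 10 2005

Gaps: 2, 1, 4, 2, 1 days — not constant, but cyclic with period 3.
The events fall on every Monday, Wednesday and Thursday.
The following Monday is Mar 7 2005.
The following Wednesday is Mar 9 2005.
The following Thursday is Mar 10 2005.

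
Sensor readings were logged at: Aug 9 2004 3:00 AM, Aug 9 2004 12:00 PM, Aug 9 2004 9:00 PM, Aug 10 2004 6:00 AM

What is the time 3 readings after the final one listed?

Aug 11 2004 9:00 AM

The interval is a steady 9 hours (9, 9, 9).
Aug 10 2004 6:00 AM + 9 h = Aug 10 2004 3:00 PM.
Aug 10 2004 3:00 PM + 9 h = Aug 11 2004 12:00 AM.
Aug 11 2004 12:00 AM + 9 h = Aug 11 2004 9:00 AM.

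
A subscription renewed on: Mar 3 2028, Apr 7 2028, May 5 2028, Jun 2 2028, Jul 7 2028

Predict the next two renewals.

All dates are Fridays, 35, 28, 28, 35 days apart.
Specifically, the 1st Friday of each month.
August 2028 — 1st Friday is Aug 4 2028.
September 2028 — 1st Friday is Sep 1 2028.

Aug 4 2028, Sep 1 2028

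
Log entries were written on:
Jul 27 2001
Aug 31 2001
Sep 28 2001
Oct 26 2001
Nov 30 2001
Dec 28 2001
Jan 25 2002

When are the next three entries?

Feb 22 2002, Mar 29 2002, Apr 26 2002

Every date is a Friday; gaps 35, 28, 28, 35, 28, 28 days.
Each is the last Friday of its month (at least one falls on the 29th or later, ruling out '4th Friday').
Last Friday of February 2002: Feb 22 2002.
March 2002 ends with Friday Mar 29 2002.
Last Friday of April 2002: Apr 26 2002.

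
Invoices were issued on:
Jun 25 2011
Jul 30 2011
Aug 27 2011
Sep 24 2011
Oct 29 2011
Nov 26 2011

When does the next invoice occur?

These are Saturdays with 35, 28, 28, 35, 28-day gaps.
Each is the final Saturday of its month — Jul 30 2011 is past the 28th, so '4th Saturday' doesn't fit.
Last Saturday of December 2011: Dec 31 2011.

Dec 31 2011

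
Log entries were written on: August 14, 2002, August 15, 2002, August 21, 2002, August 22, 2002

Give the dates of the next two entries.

August 28, 2002; August 29, 2002

The gap pattern 1, 6, 1 repeats every 2 events.
These are the Wednesdays and Thursdays of each week.
Next Wednesday: August 28, 2002.
The following Thursday is August 29, 2002.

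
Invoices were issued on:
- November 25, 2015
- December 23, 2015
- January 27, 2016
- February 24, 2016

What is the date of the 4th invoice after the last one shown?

June 22, 2016

Gaps: 28, 35, 28 days — a mix of 28 and 35. Every date is a Wednesday.
Each is the 4th Wednesday of its month.
4th Wednesday of March 2016: March 23, 2016.
April 2016 — 4th Wednesday is April 27, 2016.
4th Wednesday of May 2016: May 25, 2016.
June 2016 — 4th Wednesday is June 22, 2016.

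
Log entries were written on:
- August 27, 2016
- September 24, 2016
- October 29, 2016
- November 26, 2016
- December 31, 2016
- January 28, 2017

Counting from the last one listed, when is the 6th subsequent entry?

Every date is a Saturday; gaps 28, 35, 28, 35, 28 days.
Each is the last Saturday of its month (at least one falls on the 29th or later, ruling out '4th Saturday').
Last Saturday of February 2017: February 25, 2017.
Last Saturday of March 2017: March 25, 2017.
Last Saturday of April 2017: April 29, 2017.
Last Saturday of May 2017: May 27, 2017.
June 2017 ends with Saturday June 24, 2017.
Last Saturday of July 2017: July 29, 2017.

July 29, 2017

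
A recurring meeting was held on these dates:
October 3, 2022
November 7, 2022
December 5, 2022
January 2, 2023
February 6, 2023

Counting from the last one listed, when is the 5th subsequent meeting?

July 3, 2023

These are Mondays at 28- or 35-day spacing (35, 28, 28, 35).
The pattern: 1st Monday of the month.
March 2023 — 1st Monday is March 6, 2023.
1st Monday of April 2023: April 3, 2023.
May 2023 — 1st Monday is May 1, 2023.
1st Monday of June 2023: June 5, 2023.
1st Monday of July 2023: July 3, 2023.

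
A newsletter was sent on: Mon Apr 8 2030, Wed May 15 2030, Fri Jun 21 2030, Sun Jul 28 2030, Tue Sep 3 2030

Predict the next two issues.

Every event comes 37 days after the last (37, 37, 37, 37).
Tue Sep 3 2030 + 37 days = Thu Oct 10 2030.
Thu Oct 10 2030 + 37 days = Sat Nov 16 2030.

Thu Oct 10 2030, Sat Nov 16 2030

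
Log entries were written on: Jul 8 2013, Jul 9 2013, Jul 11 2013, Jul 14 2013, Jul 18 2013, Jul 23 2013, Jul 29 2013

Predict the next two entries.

Intervals are 1, 2, 3, 4, 5, 6 days — an arithmetic progression with common difference 1.
Next gap: 7 days. Jul 29 2013 + 7 days = Aug 5 2013.
Next gap: 8 days. Aug 5 2013 + 8 days = Aug 13 2013.

Aug 5 2013, Aug 13 2013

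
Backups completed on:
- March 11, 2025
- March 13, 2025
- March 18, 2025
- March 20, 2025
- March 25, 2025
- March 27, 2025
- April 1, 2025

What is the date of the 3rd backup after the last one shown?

Every event lands on a Tuesday or Thursday (gaps cycle 2, 5, 2, 5, 2, 5).
So the schedule is: every Tuesday and Thursday.
Next Thursday: April 3, 2025.
Next Tuesday: April 8, 2025.
The following Thursday is April 10, 2025.

April 10, 2025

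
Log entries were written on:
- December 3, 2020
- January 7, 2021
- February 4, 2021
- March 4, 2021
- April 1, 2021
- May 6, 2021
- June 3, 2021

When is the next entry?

July 1, 2021

These are Thursdays at 28- or 35-day spacing (35, 28, 28, 28, 35, 28).
The pattern: 1st Thursday of the month.
1st Thursday of July 2021: July 1, 2021.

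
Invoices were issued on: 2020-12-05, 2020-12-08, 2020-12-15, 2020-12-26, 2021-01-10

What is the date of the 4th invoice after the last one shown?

2021-04-20

Intervals are 3, 7, 11, 15 days — an arithmetic progression with common difference 4.
Next gap: 19 days. 2021-01-10 + 19 days = 2021-01-29.
Next gap: 23 days. 2021-01-29 + 23 days = 2021-02-21.
Next gap: 27 days. 2021-02-21 + 27 days = 2021-03-20.
Next gap: 31 days. 2021-03-20 + 31 days = 2021-04-20.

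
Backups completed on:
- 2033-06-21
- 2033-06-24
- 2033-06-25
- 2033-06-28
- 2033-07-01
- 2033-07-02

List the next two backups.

2033-07-05, 2033-07-08

Every event lands on a Tuesday or Friday or Saturday (gaps cycle 3, 1, 3, 3, 1).
So the schedule is: every Tuesday, Friday and Saturday.
Next Tuesday: 2033-07-05.
Next Friday: 2033-07-08.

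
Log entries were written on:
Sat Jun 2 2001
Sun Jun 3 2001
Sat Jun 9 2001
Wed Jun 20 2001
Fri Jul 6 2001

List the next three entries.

Fri Jul 27 2001, Wed Aug 22 2001, Sat Sep 22 2001

The spacing grows by 5 each time: 1, 6, 11, 16 days.
Next gap: 21 days. Fri Jul 6 2001 + 21 days = Fri Jul 27 2001.
Next gap: 26 days. Fri Jul 27 2001 + 26 days = Wed Aug 22 2001.
Next gap: 31 days. Wed Aug 22 2001 + 31 days = Sat Sep 22 2001.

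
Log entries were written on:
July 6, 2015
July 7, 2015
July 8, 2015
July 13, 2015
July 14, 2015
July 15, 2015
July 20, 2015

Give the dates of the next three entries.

The gap pattern 1, 1, 5, 1, 1, 5 repeats every 3 events.
These are the Mondays, Tuesdays and Wednesdays of each week.
The following Tuesday is July 21, 2015.
The following Wednesday is July 22, 2015.
Next Monday: July 27, 2015.

July 21, 2015; July 22, 2015; July 27, 2015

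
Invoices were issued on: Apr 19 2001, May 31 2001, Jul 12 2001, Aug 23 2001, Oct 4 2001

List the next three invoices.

Every event comes 42 days after the last (42, 42, 42, 42).
Oct 4 2001 + 42 days = Nov 15 2001.
Nov 15 2001 + 42 days = Dec 27 2001.
Dec 27 2001 + 42 days = Feb 7 2002.

Nov 15 2001, Dec 27 2001, Feb 7 2002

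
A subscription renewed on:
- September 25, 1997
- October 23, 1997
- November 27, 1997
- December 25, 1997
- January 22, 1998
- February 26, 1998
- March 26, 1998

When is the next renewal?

April 23, 1998

All dates are Thursdays, 28, 35, 28, 28, 35, 28 days apart.
Specifically, the 4th Thursday of each month.
April 1998 — 4th Thursday is April 23, 1998.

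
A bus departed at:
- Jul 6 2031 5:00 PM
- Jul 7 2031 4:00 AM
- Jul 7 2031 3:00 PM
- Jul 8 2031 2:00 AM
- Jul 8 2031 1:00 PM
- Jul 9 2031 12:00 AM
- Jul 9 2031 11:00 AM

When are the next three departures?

Jul 9 2031 10:00 PM, Jul 10 2031 9:00 AM, Jul 10 2031 8:00 PM

Spacing: 11, 11, 11, 11, 11, 11 h — constant 11 h.
Jul 9 2031 11:00 AM + 11 h = Jul 9 2031 10:00 PM.
Jul 9 2031 10:00 PM + 11 h = Jul 10 2031 9:00 AM.
Jul 10 2031 9:00 AM + 11 h = Jul 10 2031 8:00 PM.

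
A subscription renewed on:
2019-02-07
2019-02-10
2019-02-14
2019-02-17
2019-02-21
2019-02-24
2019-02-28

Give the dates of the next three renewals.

2019-03-03, 2019-03-07, 2019-03-10

Every event lands on a Thursday or Sunday (gaps cycle 3, 4, 3, 4, 3, 4).
So the schedule is: every Thursday and Sunday.
Next Sunday: 2019-03-03.
The following Thursday is 2019-03-07.
The following Sunday is 2019-03-10.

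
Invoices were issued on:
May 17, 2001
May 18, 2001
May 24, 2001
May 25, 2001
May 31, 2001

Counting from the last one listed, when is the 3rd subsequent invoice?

June 8, 2001

Gaps: 1, 6, 1, 6 days — not constant, but cyclic with period 2.
The events fall on every Thursday and Friday.
Next Friday: June 1, 2001.
Next Thursday: June 7, 2001.
Next Friday: June 8, 2001.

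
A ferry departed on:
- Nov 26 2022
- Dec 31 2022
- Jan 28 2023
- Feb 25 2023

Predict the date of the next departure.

All Saturdays; the gaps (35, 28, 28) vary with month length.
This is the last Saturday of each month.
Last Saturday of March 2023: Mar 25 2023.

Mar 25 2023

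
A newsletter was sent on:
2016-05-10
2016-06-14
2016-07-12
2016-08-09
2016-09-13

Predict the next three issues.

Gaps: 35, 28, 28, 35 days — a mix of 28 and 35. Every date is a Tuesday.
Each is the 2nd Tuesday of its month.
October 2016 — 2nd Tuesday is 2016-10-11.
November 2016 — 2nd Tuesday is 2016-11-08.
2nd Tuesday of December 2016: 2016-12-13.

2016-10-11, 2016-11-08, 2016-12-13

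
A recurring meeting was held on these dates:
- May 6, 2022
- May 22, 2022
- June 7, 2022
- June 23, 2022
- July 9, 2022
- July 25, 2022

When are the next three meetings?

Gaps between consecutive events: 16, 16, 16, 16, 16 days — a constant 16-day interval.
July 25, 2022 + 16 days = August 10, 2022.
August 10, 2022 + 16 days = August 26, 2022.
August 26, 2022 + 16 days = September 11, 2022.

August 10, 2022; August 26, 2022; September 11, 2022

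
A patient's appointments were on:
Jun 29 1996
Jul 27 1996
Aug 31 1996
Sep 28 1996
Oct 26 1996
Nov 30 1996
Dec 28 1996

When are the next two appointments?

Jan 25 1997, Feb 22 1997

Every date is a Saturday; gaps 28, 35, 28, 28, 35, 28 days.
Each is the last Saturday of its month (at least one falls on the 29th or later, ruling out '4th Saturday').
Last Saturday of January 1997: Jan 25 1997.
Last Saturday of February 1997: Feb 22 1997.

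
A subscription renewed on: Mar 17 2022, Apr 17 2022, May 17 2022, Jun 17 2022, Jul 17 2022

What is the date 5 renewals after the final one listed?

Dec 17 2022

The day-of-month is always 17 (31, 30, 31, 30 days between events).
So this recurs on the 17th of each month.
August 2022: Aug 17 2022.
Next: September 2022 → Sep 17 2022.
October 2022: Oct 17 2022.
November 2022: Nov 17 2022.
Next: December 2022 → Dec 17 2022.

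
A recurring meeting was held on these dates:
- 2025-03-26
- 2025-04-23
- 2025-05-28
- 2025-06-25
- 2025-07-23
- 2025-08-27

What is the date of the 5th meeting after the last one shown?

Gaps: 28, 35, 28, 28, 35 days — a mix of 28 and 35. Every date is a Wednesday.
Each is the 4th Wednesday of its month.
September 2025 — 4th Wednesday is 2025-09-24.
October 2025 — 4th Wednesday is 2025-10-22.
4th Wednesday of November 2025: 2025-11-26.
4th Wednesday of December 2025: 2025-12-24.
January 2026 — 4th Wednesday is 2026-01-28.

2026-01-28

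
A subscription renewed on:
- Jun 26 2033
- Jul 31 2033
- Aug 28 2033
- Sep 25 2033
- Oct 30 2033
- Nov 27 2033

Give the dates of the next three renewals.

Dec 25 2033, Jan 29 2034, Feb 26 2034

Every date is a Sunday; gaps 35, 28, 28, 35, 28 days.
Each is the last Sunday of its month (at least one falls on the 29th or later, ruling out '4th Sunday').
December 2033 ends with Sunday Dec 25 2033.
January 2034 ends with Sunday Jan 29 2034.
February 2034 ends with Sunday Feb 26 2034.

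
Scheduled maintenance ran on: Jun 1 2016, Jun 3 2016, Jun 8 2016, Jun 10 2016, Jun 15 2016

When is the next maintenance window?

Jun 17 2016

Gaps: 2, 5, 2, 5 days — not constant, but cyclic with period 2.
The events fall on every Wednesday and Friday.
Next Friday: Jun 17 2016.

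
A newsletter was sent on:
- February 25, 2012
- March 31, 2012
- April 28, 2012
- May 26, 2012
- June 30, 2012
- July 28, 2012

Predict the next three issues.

August 25, 2012; September 29, 2012; October 27, 2012

Every date is a Saturday; gaps 35, 28, 28, 35, 28 days.
Each is the last Saturday of its month (at least one falls on the 29th or later, ruling out '4th Saturday').
August 2012 ends with Saturday August 25, 2012.
September 2012 ends with Saturday September 29, 2012.
October 2012 ends with Saturday October 27, 2012.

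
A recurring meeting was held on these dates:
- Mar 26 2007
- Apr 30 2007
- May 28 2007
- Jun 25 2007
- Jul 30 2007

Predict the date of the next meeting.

All Mondays; the gaps (35, 28, 28, 35) vary with month length.
This is the last Monday of each month.
Last Monday of August 2007: Aug 27 2007.

Aug 27 2007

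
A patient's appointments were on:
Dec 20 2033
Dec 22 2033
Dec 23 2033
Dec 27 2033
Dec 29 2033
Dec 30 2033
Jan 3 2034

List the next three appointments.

Jan 5 2034, Jan 6 2034, Jan 10 2034

Gaps: 2, 1, 4, 2, 1, 4 days — not constant, but cyclic with period 3.
The events fall on every Tuesday, Thursday and Friday.
Next Thursday: Jan 5 2034.
Next Friday: Jan 6 2034.
Next Tuesday: Jan 10 2034.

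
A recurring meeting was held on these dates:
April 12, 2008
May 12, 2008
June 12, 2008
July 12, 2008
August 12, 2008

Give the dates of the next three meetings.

The day-of-month is always 12 (30, 31, 30, 31 days between events).
So this recurs on the 12th of each month.
Next: September 2008 → September 12, 2008.
Next: October 2008 → October 12, 2008.
Next: November 2008 → November 12, 2008.

September 12, 2008; October 12, 2008; November 12, 2008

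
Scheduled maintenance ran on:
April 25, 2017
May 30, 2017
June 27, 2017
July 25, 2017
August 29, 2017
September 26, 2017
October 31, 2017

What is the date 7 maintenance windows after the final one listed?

All Tuesdays; the gaps (35, 28, 28, 35, 28, 35) vary with month length.
This is the last Tuesday of each month.
November 2017 ends with Tuesday November 28, 2017.
Last Tuesday of December 2017: December 26, 2017.
January 2018 ends with Tuesday January 30, 2018.
February 2018 ends with Tuesday February 27, 2018.
Last Tuesday of March 2018: March 27, 2018.
Last Tuesday of April 2018: April 24, 2018.
May 2018 ends with Tuesday May 29, 2018.

May 29, 2018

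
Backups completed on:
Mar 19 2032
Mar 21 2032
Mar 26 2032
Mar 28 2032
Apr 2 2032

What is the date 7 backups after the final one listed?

Gaps: 2, 5, 2, 5 days — not constant, but cyclic with period 2.
The events fall on every Friday and Sunday.
The following Sunday is Apr 4 2032.
Next Friday: Apr 9 2032.
The following Sunday is Apr 11 2032.
The following Friday is Apr 16 2032.
Next Sunday: Apr 18 2032.
The following Friday is Apr 23 2032.
The following Sunday is Apr 25 2032.

Apr 25 2032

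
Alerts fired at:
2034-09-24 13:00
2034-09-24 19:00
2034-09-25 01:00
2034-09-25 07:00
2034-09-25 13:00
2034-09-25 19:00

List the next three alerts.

2034-09-26 01:00, 2034-09-26 07:00, 2034-09-26 13:00

Gaps: 6, 6, 6, 6, 6 hours — each event is 6 hours after the previous one.
2034-09-25 19:00 + 6 h = 2034-09-26 01:00.
2034-09-26 01:00 + 6 h = 2034-09-26 07:00.
2034-09-26 07:00 + 6 h = 2034-09-26 13:00.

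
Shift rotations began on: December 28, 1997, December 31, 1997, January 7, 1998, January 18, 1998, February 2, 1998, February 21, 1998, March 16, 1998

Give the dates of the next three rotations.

April 12, 1998; May 13, 1998; June 17, 1998

The spacing grows by 4 each time: 3, 7, 11, 15, 19, 23 days.
Next gap: 27 days. March 16, 1998 + 27 days = April 12, 1998.
Next gap: 31 days. April 12, 1998 + 31 days = May 13, 1998.
Next gap: 35 days. May 13, 1998 + 35 days = June 17, 1998.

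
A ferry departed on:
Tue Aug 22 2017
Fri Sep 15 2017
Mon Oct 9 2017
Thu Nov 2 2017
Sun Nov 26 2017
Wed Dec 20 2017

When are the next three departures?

The spacing is 24, 24, 24, 24, 24 days — always 24 days.
Wed Dec 20 2017 + 24 days = Sat Jan 13 2018.
Sat Jan 13 2018 + 24 days = Tue Feb 6 2018.
Tue Feb 6 2018 + 24 days = Fri Mar 2 2018.

Sat Jan 13 2018, Tue Feb 6 2018, Fri Mar 2 2018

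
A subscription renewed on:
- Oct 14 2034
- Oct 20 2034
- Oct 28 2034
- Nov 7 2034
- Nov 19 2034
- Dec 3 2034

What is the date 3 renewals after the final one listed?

Jan 26 2035

The spacing grows by 2 each time: 6, 8, 10, 12, 14 days.
Next gap: 16 days. Dec 3 2034 + 16 days = Dec 19 2034.
Next gap: 18 days. Dec 19 2034 + 18 days = Jan 6 2035.
Next gap: 20 days. Jan 6 2035 + 20 days = Jan 26 2035.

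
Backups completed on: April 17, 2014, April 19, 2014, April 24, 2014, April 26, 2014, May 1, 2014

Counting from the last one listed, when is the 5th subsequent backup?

May 17, 2014

The gap pattern 2, 5, 2, 5 repeats every 2 events.
These are the Thursdays and Saturdays of each week.
Next Saturday: May 3, 2014.
Next Thursday: May 8, 2014.
The following Saturday is May 10, 2014.
The following Thursday is May 15, 2014.
Next Saturday: May 17, 2014.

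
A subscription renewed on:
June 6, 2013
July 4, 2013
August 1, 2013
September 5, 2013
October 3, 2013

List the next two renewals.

November 7, 2013; December 5, 2013

These are Thursdays at 28- or 35-day spacing (28, 28, 35, 28).
The pattern: 1st Thursday of the month.
1st Thursday of November 2013: November 7, 2013.
1st Thursday of December 2013: December 5, 2013.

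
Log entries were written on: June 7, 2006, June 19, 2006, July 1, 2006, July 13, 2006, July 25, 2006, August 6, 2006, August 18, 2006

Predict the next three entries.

Gaps between consecutive events: 12, 12, 12, 12, 12, 12 days — a constant 12-day interval.
August 18, 2006 + 12 days = August 30, 2006.
August 30, 2006 + 12 days = September 11, 2006.
September 11, 2006 + 12 days = September 23, 2006.

August 30, 2006; September 11, 2006; September 23, 2006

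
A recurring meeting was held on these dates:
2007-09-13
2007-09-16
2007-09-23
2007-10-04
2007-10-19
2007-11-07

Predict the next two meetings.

The spacing grows by 4 each time: 3, 7, 11, 15, 19 days.
Next gap: 23 days. 2007-11-07 + 23 days = 2007-11-30.
Next gap: 27 days. 2007-11-30 + 27 days = 2007-12-27.

2007-11-30, 2007-12-27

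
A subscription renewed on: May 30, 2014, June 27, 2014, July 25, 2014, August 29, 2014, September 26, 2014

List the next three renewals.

These are Fridays with 28, 28, 35, 28-day gaps.
Each is the final Friday of its month — May 30, 2014 is past the 28th, so '4th Friday' doesn't fit.
Last Friday of October 2014: October 31, 2014.
Last Friday of November 2014: November 28, 2014.
December 2014 ends with Friday December 26, 2014.

October 31, 2014; November 28, 2014; December 26, 2014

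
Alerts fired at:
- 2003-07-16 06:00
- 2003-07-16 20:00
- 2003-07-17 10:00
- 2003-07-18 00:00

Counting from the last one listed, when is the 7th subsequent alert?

The interval is a steady 14 hours (14, 14, 14).
2003-07-18 00:00 + 14 h = 2003-07-18 14:00.
2003-07-18 14:00 + 14 h = 2003-07-19 04:00.
2003-07-19 04:00 + 14 h = 2003-07-19 18:00.
2003-07-19 18:00 + 14 h = 2003-07-20 08:00.
2003-07-20 08:00 + 14 h = 2003-07-20 22:00.
2003-07-20 22:00 + 14 h = 2003-07-21 12:00.
2003-07-21 12:00 + 14 h = 2003-07-22 02:00.

2003-07-22 02:00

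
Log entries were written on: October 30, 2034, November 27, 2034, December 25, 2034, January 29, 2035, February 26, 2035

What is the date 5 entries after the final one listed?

July 30, 2035

All Mondays; the gaps (28, 28, 35, 28) vary with month length.
This is the last Monday of each month.
Last Monday of March 2035: March 26, 2035.
April 2035 ends with Monday April 30, 2035.
May 2035 ends with Monday May 28, 2035.
Last Monday of June 2035: June 25, 2035.
July 2035 ends with Monday July 30, 2035.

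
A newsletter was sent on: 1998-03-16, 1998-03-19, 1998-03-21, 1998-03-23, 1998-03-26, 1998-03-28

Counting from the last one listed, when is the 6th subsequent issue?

1998-04-11

The gap pattern 3, 2, 2, 3, 2 repeats every 3 events.
These are the Mondays, Thursdays and Saturdays of each week.
The following Monday is 1998-03-30.
Next Thursday: 1998-04-02.
Next Saturday: 1998-04-04.
Next Monday: 1998-04-06.
The following Thursday is 1998-04-09.
The following Saturday is 1998-04-11.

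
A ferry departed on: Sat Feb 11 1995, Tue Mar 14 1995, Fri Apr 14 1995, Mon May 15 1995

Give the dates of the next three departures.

Thu Jun 15 1995, Sun Jul 16 1995, Wed Aug 16 1995

Gaps between consecutive events: 31, 31, 31 days — a constant 31-day interval.
Mon May 15 1995 + 31 days = Thu Jun 15 1995.
Thu Jun 15 1995 + 31 days = Sun Jul 16 1995.
Sun Jul 16 1995 + 31 days = Wed Aug 16 1995.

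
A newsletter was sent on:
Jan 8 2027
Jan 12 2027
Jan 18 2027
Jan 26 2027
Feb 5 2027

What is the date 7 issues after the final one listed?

The spacing grows by 2 each time: 4, 6, 8, 10 days.
Next gap: 12 days. Feb 5 2027 + 12 days = Feb 17 2027.
Next gap: 14 days. Feb 17 2027 + 14 days = Mar 3 2027.
Next gap: 16 days. Mar 3 2027 + 16 days = Mar 19 2027.
Next gap: 18 days. Mar 19 2027 + 18 days = Apr 6 2027.
Next gap: 20 days. Apr 6 2027 + 20 days = Apr 26 2027.
Next gap: 22 days. Apr 26 2027 + 22 days = May 18 2027.
Next gap: 24 days. May 18 2027 + 24 days = Jun 11 2027.

Jun 11 2027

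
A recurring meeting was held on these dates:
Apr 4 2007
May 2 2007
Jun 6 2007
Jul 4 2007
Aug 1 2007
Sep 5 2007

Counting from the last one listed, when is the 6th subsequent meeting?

Gaps: 28, 35, 28, 28, 35 days — a mix of 28 and 35. Every date is a Wednesday.
Each is the 1st Wednesday of its month.
October 2007 — 1st Wednesday is Oct 3 2007.
November 2007 — 1st Wednesday is Nov 7 2007.
December 2007 — 1st Wednesday is Dec 5 2007.
January 2008 — 1st Wednesday is Jan 2 2008.
1st Wednesday of February 2008: Feb 6 2008.
March 2008 — 1st Wednesday is Mar 5 2008.

Mar 5 2008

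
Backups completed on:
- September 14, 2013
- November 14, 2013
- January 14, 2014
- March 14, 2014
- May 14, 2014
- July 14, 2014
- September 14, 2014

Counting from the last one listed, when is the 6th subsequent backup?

September 14, 2015

The day-of-month is always 14 (61, 61, 59, 61, 61, 62 days between events).
So this recurs on the 14th of every 2 months.
Next: November 2014 → November 14, 2014.
January 2015: January 14, 2015.
March 2015: March 14, 2015.
Next: May 2015 → May 14, 2015.
Next: July 2015 → July 14, 2015.
September 2015: September 14, 2015.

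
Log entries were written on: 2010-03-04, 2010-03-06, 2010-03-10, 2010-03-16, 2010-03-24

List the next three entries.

2010-04-03, 2010-04-15, 2010-04-29

The spacing grows by 2 each time: 2, 4, 6, 8 days.
Next gap: 10 days. 2010-03-24 + 10 days = 2010-04-03.
Next gap: 12 days. 2010-04-03 + 12 days = 2010-04-15.
Next gap: 14 days. 2010-04-15 + 14 days = 2010-04-29.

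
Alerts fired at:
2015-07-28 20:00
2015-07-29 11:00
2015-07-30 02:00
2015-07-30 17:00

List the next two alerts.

Gaps: 15, 15, 15 hours — each event is 15 hours after the previous one.
2015-07-30 17:00 + 15 h = 2015-07-31 08:00.
2015-07-31 08:00 + 15 h = 2015-07-31 23:00.

2015-07-31 08:00, 2015-07-31 23:00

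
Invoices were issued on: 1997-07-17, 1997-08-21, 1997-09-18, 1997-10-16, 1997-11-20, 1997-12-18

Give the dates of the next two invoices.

1998-01-15, 1998-02-19

All dates are Thursdays, 35, 28, 28, 35, 28 days apart.
Specifically, the 3rd Thursday of each month.
January 1998 — 3rd Thursday is 1998-01-15.
February 1998 — 3rd Thursday is 1998-02-19.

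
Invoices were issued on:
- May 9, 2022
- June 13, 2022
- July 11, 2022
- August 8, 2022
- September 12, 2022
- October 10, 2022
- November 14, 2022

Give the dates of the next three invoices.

All dates are Mondays, 35, 28, 28, 35, 28, 35 days apart.
Specifically, the 2nd Monday of each month.
December 2022 — 2nd Monday is December 12, 2022.
2nd Monday of January 2023: January 9, 2023.
February 2023 — 2nd Monday is February 13, 2023.

December 12, 2022; January 9, 2023; February 13, 2023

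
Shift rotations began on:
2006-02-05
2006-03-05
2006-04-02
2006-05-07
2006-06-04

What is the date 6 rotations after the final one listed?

All dates are Sundays, 28, 28, 35, 28 days apart.
Specifically, the 1st Sunday of each month.
1st Sunday of July 2006: 2006-07-02.
August 2006 — 1st Sunday is 2006-08-06.
1st Sunday of September 2006: 2006-09-03.
October 2006 — 1st Sunday is 2006-10-01.
1st Sunday of November 2006: 2006-11-05.
December 2006 — 1st Sunday is 2006-12-03.

2006-12-03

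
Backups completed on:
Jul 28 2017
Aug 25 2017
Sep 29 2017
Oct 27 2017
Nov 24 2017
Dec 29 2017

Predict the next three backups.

Jan 26 2018, Feb 23 2018, Mar 30 2018

These are Fridays with 28, 35, 28, 28, 35-day gaps.
Each is the final Friday of its month — Sep 29 2017 is past the 28th, so '4th Friday' doesn't fit.
January 2018 ends with Friday Jan 26 2018.
Last Friday of February 2018: Feb 23 2018.
Last Friday of March 2018: Mar 30 2018.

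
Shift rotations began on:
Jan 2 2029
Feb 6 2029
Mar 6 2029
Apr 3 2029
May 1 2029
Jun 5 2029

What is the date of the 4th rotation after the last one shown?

All dates are Tuesdays, 35, 28, 28, 28, 35 days apart.
Specifically, the 1st Tuesday of each month.
July 2029 — 1st Tuesday is Jul 3 2029.
1st Tuesday of August 2029: Aug 7 2029.
September 2029 — 1st Tuesday is Sep 4 2029.
1st Tuesday of October 2029: Oct 2 2029.

Oct 2 2029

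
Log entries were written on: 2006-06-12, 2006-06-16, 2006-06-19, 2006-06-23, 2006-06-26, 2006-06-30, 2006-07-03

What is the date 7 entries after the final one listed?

The gap pattern 4, 3, 4, 3, 4, 3 repeats every 2 events.
These are the Mondays and Fridays of each week.
The following Friday is 2006-07-07.
Next Monday: 2006-07-10.
Next Friday: 2006-07-14.
Next Monday: 2006-07-17.
Next Friday: 2006-07-21.
The following Monday is 2006-07-24.
The following Friday is 2006-07-28.

2006-07-28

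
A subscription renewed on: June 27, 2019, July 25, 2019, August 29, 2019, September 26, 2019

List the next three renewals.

October 31, 2019; November 28, 2019; December 26, 2019

All Thursdays; the gaps (28, 35, 28) vary with month length.
This is the last Thursday of each month.
Last Thursday of October 2019: October 31, 2019.
November 2019 ends with Thursday November 28, 2019.
Last Thursday of December 2019: December 26, 2019.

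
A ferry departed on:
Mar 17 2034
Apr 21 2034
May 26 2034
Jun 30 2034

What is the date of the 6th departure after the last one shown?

Jan 26 2035

Gaps between consecutive events: 35, 35, 35 days — a constant 35-day interval.
Jun 30 2034 + 35 days = Aug 4 2034.
Aug 4 2034 + 35 days = Sep 8 2034.
Sep 8 2034 + 35 days = Oct 13 2034.
Oct 13 2034 + 35 days = Nov 17 2034.
Nov 17 2034 + 35 days = Dec 22 2034.
Dec 22 2034 + 35 days = Jan 26 2035.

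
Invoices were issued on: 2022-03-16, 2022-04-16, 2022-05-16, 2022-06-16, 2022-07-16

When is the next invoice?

2022-08-16

The day-of-month is always 16 (31, 30, 31, 30 days between events).
So this recurs on the 16th of each month.
Next: August 2022 → 2022-08-16.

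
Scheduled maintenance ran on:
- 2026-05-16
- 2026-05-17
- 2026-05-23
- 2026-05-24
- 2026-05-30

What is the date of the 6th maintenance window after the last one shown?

2026-06-20

Gaps: 1, 6, 1, 6 days — not constant, but cyclic with period 2.
The events fall on every Saturday and Sunday.
The following Sunday is 2026-05-31.
The following Saturday is 2026-06-06.
The following Sunday is 2026-06-07.
The following Saturday is 2026-06-13.
The following Sunday is 2026-06-14.
Next Saturday: 2026-06-20.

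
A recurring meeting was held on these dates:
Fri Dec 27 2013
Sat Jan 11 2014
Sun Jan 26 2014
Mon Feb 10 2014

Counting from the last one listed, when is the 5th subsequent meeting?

Sat Apr 26 2014

Every event comes 15 days after the last (15, 15, 15).
Mon Feb 10 2014 + 15 days = Tue Feb 25 2014.
Tue Feb 25 2014 + 15 days = Wed Mar 12 2014.
Wed Mar 12 2014 + 15 days = Thu Mar 27 2014.
Thu Mar 27 2014 + 15 days = Fri Apr 11 2014.
Fri Apr 11 2014 + 15 days = Sat Apr 26 2014.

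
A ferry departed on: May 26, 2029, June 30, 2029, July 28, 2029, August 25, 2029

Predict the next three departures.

September 29, 2029; October 27, 2029; November 24, 2029

Every date is a Saturday; gaps 35, 28, 28 days.
Each is the last Saturday of its month (at least one falls on the 29th or later, ruling out '4th Saturday').
September 2029 ends with Saturday September 29, 2029.
October 2029 ends with Saturday October 27, 2029.
November 2029 ends with Saturday November 24, 2029.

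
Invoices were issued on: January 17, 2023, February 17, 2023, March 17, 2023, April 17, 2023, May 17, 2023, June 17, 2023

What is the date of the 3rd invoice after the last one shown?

Each date is the 17th; the gaps (31, 28, 31, 30, 31) track the month lengths.
The rule is the 17th of each month.
July 2023: July 17, 2023.
Next: August 2023 → August 17, 2023.
Next: September 2023 → September 17, 2023.

September 17, 2023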